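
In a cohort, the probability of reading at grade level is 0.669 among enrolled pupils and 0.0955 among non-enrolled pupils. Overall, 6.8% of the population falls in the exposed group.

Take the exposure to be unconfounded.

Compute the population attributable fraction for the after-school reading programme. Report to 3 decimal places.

Let p₁ = 0.669, p₀ = 0.0955.
Overall risk P(Y=1) = π·p₁ + (1−π)·p₀ = 0.068×0.669 + 0.932×0.0955 = 0.1345.
Under exogeneity, PAF = [P(Y=1) − p₀] / P(Y=1).
PAF = (0.1345 − 0.0955) / 0.1345 ≈ 0.2900

PAF ≈ 0.290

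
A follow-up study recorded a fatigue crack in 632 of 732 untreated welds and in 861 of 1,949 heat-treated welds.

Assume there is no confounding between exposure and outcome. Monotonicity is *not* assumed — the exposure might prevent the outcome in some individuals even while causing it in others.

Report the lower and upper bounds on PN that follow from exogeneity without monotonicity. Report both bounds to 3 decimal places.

p₁ = P(outcome | exposed) = 632/732 = 0.86339
p₀ = P(outcome | unexposed) = 861/1949 = 0.44177
Under exogeneity alone the bounds on PN are max{0,(p₁−p₀)/p₁} ≤ PN ≤ min{1,(1−p₀)/p₁}.
  lower = (p₁ − p₀)/p₁ = 0.42162 / 0.86339 ≈ 0.4883
  upper = min{1, (1 − p₀)/p₁} = 0.55823 / 0.86339 ≈ 0.6466

0.488 ≤ PN ≤ 0.647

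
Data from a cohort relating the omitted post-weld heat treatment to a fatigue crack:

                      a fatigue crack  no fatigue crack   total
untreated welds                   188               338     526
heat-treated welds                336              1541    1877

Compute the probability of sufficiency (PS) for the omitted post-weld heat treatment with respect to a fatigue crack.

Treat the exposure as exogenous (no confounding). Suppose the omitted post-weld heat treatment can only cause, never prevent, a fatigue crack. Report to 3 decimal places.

p₁ = P(outcome | exposed) = 188/526 = 0.35741
p₀ = P(outcome | unexposed) = 336/1877 = 0.17901
Under exogeneity and monotonicity, PS = (p₁ − p₀)/(1 − p₀).
PS = (0.35741 − 0.17901) / 0.82099 ≈ 0.2173

PS ≈ 0.217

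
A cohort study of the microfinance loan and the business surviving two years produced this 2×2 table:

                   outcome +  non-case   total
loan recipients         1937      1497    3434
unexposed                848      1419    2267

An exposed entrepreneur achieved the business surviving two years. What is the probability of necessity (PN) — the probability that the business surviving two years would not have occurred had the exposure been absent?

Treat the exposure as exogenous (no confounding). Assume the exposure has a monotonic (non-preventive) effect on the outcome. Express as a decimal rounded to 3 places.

p₁ = P(outcome | exposed) = 1937/3434 = 0.56407
p₀ = P(outcome | unexposed) = 848/2267 = 0.37406
Under exogeneity and monotonicity, PN = (p₁ − p₀) / p₁.
PN = (0.56407 − 0.37406) / 0.56407 = 0.19 / 0.56407 ≈ 0.3368

PN ≈ 0.337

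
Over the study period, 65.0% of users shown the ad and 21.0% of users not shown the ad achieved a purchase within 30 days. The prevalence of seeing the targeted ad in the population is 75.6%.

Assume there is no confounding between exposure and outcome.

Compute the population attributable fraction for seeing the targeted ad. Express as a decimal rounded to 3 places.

PAF ≈ 0.613

p₁ = 0.65, p₀ = 0.21.
Overall risk P(Y=1) = π·p₁ + (1−π)·p₀ = 0.756×0.65 + 0.244×0.21 = 0.54264.
Under exogeneity, PAF = [P(Y=1) − p₀] / P(Y=1).
PAF = (0.54264 − 0.21) / 0.54264 ≈ 0.6130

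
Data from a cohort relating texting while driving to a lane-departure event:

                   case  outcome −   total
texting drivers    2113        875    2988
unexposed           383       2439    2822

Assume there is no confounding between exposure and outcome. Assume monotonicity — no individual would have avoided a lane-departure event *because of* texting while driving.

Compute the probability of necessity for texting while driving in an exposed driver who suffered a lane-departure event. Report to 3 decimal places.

PN ≈ 0.808

p₁ = P(outcome | exposed) = 2113/2988 = 0.70716
p₀ = P(outcome | unexposed) = 383/2822 = 0.13572
Under exogeneity and monotonicity, PN = (p₁ − p₀)/p₁.
PN = (0.70716 − 0.13572) / 0.70716 ≈ 0.8081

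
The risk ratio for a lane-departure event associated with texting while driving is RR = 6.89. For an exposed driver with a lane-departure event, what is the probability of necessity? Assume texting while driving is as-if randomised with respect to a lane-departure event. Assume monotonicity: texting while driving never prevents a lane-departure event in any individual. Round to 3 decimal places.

PN ≈ 0.855

Under exogeneity and monotonicity, PN = (RR − 1) / RR = 1 − 1/RR.
PN = (6.89 − 1) / 6.89 = 5.89 / 6.89 ≈ 0.8549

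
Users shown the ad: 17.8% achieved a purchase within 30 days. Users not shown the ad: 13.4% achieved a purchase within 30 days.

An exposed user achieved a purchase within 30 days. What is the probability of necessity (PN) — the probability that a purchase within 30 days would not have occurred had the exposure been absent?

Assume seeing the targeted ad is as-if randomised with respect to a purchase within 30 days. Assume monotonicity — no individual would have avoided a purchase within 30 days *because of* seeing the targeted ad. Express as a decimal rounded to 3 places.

PN ≈ 0.247

p₁ = 0.178, p₀ = 0.134.
Under exogeneity and monotonicity, PN = (p₁ − p₀) / p₁.
PN = (0.178 − 0.134) / 0.178 = 0.044 / 0.178 ≈ 0.2472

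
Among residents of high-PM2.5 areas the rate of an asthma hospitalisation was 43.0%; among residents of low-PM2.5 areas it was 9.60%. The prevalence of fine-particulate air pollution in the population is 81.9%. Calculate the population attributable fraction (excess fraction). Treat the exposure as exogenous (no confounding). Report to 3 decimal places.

PAF ≈ 0.740

p₁ = 0.43, p₀ = 0.096.
Overall risk P(Y=1) = π·p₁ + (1−π)·p₀ = 0.819×0.43 + 0.181×0.096 = 0.36955.
Under exogeneity, PAF = [P(Y=1) − p₀] / P(Y=1).
PAF = (0.36955 − 0.096) / 0.36955 ≈ 0.7402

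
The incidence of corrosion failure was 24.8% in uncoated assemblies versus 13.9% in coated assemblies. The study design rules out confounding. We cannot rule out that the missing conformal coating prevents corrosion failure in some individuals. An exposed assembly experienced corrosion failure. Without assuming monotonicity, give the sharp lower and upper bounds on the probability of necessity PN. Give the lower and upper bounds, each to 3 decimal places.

0.440 ≤ PN ≤ 1.000

p₁ = 0.248, p₀ = 0.139.
Under exogeneity alone the bounds on PN are max{0,(p₁−p₀)/p₁} ≤ PN ≤ min{1,(1−p₀)/p₁}.
  lower = (p₁ − p₀)/p₁ = 0.109 / 0.248 ≈ 0.4395
  upper = min{1, (1 − p₀)/p₁} = 0.861 / 0.248 ≈ 3.4718 → capped at 1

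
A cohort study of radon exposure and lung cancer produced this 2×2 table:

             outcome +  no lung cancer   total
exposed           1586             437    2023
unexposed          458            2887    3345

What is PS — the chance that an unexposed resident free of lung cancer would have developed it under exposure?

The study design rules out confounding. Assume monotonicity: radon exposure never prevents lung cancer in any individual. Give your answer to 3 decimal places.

PS ≈ 0.750

p₁ = P(outcome | exposed) = 1586/2023 = 0.78398
p₀ = P(outcome | unexposed) = 458/3345 = 0.13692
Under exogeneity and monotonicity, PS = (p₁ − p₀) / (1 − p₀).
PS = (0.78398 − 0.13692) / (1 − 0.13692) = 0.64706 / 0.86308 ≈ 0.7497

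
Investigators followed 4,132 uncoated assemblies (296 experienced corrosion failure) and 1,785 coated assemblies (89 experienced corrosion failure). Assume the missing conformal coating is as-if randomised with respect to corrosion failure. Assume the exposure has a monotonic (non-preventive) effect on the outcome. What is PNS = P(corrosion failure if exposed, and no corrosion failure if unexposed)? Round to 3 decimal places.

PNS ≈ 0.022

p₁ = P(outcome | exposed) = 296/4132 = 0.071636
p₀ = P(outcome | unexposed) = 89/1785 = 0.04986
Under exogeneity and monotonicity, PNS = p₁ − p₀.
PNS = 0.071636 − 0.04986 = 0.021776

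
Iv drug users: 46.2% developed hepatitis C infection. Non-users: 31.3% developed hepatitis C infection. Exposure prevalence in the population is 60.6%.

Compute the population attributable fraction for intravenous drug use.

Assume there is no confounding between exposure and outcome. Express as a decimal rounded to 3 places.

p₁ = 0.462, p₀ = 0.313.
Overall risk P(Y=1) = π·p₁ + (1−π)·p₀ = 0.606×0.462 + 0.394×0.313 = 0.40329.
Under exogeneity, PAF = [P(Y=1) − p₀] / P(Y=1).
PAF = (0.40329 − 0.313) / 0.40329 ≈ 0.2239

PAF ≈ 0.224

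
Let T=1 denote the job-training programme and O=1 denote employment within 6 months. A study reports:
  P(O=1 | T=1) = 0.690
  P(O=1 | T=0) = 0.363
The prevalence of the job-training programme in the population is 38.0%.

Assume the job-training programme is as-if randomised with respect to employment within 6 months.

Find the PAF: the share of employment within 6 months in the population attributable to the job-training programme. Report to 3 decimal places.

Let p₁ = 0.69, p₀ = 0.363.
Overall risk P(Y=1) = π·p₁ + (1−π)·p₀ = 0.38×0.69 + 0.62×0.363 = 0.48726.
Under exogeneity, PAF = [P(Y=1) − p₀] / P(Y=1).
PAF = (0.48726 − 0.363) / 0.48726 ≈ 0.2550

PAF ≈ 0.255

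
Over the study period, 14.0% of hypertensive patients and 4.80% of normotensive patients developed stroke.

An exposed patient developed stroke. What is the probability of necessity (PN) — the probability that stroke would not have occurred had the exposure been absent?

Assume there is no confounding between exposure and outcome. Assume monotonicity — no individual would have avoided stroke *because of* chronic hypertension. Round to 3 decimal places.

PN ≈ 0.657

p₁ = 0.14, p₀ = 0.048.
Under exogeneity and monotonicity, PN = (p₁ − p₀) / p₁.
PN = (0.14 − 0.048) / 0.14 = 0.092 / 0.14 ≈ 0.6571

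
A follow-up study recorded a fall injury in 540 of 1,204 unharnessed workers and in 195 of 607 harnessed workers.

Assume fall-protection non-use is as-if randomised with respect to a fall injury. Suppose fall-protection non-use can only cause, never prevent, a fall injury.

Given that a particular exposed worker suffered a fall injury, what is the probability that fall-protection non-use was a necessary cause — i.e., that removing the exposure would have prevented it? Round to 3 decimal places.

PN ≈ 0.284

p₁ = P(outcome | exposed) = 540/1204 = 0.4485
p₀ = P(outcome | unexposed) = 195/607 = 0.32125
Under exogeneity and monotonicity, PN = (p₁ − p₀) / p₁.
PN = (0.4485 − 0.32125) / 0.4485 = 0.12725 / 0.4485 ≈ 0.2837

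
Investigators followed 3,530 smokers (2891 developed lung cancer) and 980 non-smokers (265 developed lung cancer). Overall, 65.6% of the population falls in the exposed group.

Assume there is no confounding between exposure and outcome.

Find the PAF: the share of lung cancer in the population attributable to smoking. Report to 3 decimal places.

PAF ≈ 0.571

p₁ = P(outcome | exposed) = 2891/3530 = 0.81898
p₀ = P(outcome | unexposed) = 265/980 = 0.27041
Overall risk P(Y=1) = π·p₁ + (1−π)·p₀ = 0.656×0.81898 + 0.344×0.27041 = 0.63027.
Under exogeneity, PAF = [P(Y=1) − p₀] / P(Y=1).
PAF = (0.63027 − 0.27041) / 0.63027 ≈ 0.5710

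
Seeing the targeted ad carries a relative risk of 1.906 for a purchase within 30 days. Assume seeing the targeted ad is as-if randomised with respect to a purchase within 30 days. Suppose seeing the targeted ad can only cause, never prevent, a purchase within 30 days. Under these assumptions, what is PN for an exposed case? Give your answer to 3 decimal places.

PN ≈ 0.475

Under exogeneity and monotonicity, PN = (RR − 1) / RR = 1 − 1/RR.
PN = (1.906 − 1) / 1.906 = 0.906 / 1.906 ≈ 0.4753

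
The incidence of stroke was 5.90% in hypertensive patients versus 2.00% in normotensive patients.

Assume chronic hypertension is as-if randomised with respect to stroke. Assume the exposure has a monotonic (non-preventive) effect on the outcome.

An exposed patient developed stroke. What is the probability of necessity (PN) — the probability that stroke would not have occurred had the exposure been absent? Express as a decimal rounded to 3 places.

p₁ = 0.059, p₀ = 0.02.
Under exogeneity and monotonicity, PN = (p₁ − p₀) / p₁.
PN = (0.059 − 0.02) / 0.059 = 0.039 / 0.059 ≈ 0.6610

PN ≈ 0.661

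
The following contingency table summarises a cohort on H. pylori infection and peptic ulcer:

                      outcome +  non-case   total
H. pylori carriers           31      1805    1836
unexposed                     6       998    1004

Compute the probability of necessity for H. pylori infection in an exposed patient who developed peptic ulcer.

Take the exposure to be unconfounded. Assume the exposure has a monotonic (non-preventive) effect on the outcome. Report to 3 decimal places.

PN ≈ 0.646

p₁ = P(outcome | exposed) = 31/1836 = 0.016885
p₀ = P(outcome | unexposed) = 6/1004 = 0.0059761
Under exogeneity and monotonicity, PN = (p₁ − p₀)/p₁.
PN = (0.016885 − 0.0059761) / 0.016885 ≈ 0.6461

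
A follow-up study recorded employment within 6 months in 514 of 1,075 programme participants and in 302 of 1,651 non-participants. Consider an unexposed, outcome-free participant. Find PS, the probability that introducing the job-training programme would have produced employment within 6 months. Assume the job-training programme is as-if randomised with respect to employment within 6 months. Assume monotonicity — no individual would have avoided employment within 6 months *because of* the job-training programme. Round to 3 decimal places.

p₁ = P(outcome | exposed) = 514/1075 = 0.47814
p₀ = P(outcome | unexposed) = 302/1651 = 0.18292
Under exogeneity and monotonicity, PS = (p₁ − p₀) / (1 − p₀).
PS = (0.47814 − 0.18292) / (1 − 0.18292) = 0.29522 / 0.81708 ≈ 0.3613

PS ≈ 0.361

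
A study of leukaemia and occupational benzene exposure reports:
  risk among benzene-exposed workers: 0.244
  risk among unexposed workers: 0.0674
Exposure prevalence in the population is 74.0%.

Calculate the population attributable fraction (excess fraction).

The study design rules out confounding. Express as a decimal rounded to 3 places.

Let p₁ = 0.244, p₀ = 0.0674.
Overall risk P(Y=1) = π·p₁ + (1−π)·p₀ = 0.74×0.244 + 0.26×0.0674 = 0.19808.
Under exogeneity, PAF = [P(Y=1) − p₀] / P(Y=1).
PAF = (0.19808 − 0.0674) / 0.19808 ≈ 0.6597

PAF ≈ 0.660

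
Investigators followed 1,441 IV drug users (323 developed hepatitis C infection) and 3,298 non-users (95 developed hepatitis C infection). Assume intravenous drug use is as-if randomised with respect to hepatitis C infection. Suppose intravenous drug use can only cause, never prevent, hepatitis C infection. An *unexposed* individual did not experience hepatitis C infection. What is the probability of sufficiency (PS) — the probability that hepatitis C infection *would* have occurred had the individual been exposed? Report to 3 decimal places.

p₁ = P(outcome | exposed) = 323/1441 = 0.22415
p₀ = P(outcome | unexposed) = 95/3298 = 0.028805
Under exogeneity and monotonicity, PS = (p₁ − p₀) / (1 − p₀).
PS = (0.22415 − 0.028805) / (1 − 0.028805) = 0.19534 / 0.97119 ≈ 0.2011

PS ≈ 0.201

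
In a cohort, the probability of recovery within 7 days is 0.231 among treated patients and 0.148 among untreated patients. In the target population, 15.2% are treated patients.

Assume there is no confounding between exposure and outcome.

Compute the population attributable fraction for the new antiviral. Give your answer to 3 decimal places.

Let p₁ = 0.231, p₀ = 0.148.
Overall risk P(Y=1) = π·p₁ + (1−π)·p₀ = 0.152×0.231 + 0.848×0.148 = 0.16062.
Under exogeneity, PAF = [P(Y=1) − p₀] / P(Y=1).
PAF = (0.16062 − 0.148) / 0.16062 ≈ 0.0785

PAF ≈ 0.079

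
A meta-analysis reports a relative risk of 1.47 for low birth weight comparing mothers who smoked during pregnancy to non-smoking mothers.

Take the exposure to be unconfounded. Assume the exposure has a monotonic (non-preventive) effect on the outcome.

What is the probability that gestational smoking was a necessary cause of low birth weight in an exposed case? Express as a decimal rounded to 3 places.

Under exogeneity and monotonicity, PN = (RR − 1) / RR = 1 − 1/RR.
PN = (1.47 − 1) / 1.47 = 0.47 / 1.47 ≈ 0.3197

PN ≈ 0.320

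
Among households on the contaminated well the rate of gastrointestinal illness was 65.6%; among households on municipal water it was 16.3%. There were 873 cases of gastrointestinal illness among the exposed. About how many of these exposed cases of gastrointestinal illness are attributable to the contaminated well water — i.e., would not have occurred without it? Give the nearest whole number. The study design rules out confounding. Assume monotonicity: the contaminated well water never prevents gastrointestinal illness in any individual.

about 656 cases

p₁ = 0.656, p₀ = 0.163.
PN = (p₁ − p₀)/p₁ = (0.656 − 0.163) / 0.656 ≈ 0.75152.
Attributable cases ≈ PN × (exposed cases) = 0.75152 × 873 ≈ 656.08.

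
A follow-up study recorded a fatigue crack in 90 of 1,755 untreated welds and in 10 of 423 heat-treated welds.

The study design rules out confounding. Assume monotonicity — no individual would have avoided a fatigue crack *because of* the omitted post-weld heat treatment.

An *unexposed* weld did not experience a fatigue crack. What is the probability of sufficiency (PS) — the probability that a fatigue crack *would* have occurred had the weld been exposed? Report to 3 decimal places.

p₁ = P(outcome | exposed) = 90/1755 = 0.051282
p₀ = P(outcome | unexposed) = 10/423 = 0.023641
Under exogeneity and monotonicity, PS = (p₁ − p₀) / (1 − p₀).
PS = (0.051282 − 0.023641) / (1 − 0.023641) = 0.027641 / 0.97636 ≈ 0.0283

PS ≈ 0.028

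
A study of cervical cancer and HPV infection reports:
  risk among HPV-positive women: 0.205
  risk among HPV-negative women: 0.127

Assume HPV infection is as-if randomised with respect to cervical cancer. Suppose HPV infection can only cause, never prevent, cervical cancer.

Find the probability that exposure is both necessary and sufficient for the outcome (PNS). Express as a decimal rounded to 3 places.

PNS ≈ 0.078

Let p₁ = 0.205, p₀ = 0.127.
Under exogeneity and monotonicity, PNS = p₁ − p₀.
PNS = 0.205 − 0.127 = 0.078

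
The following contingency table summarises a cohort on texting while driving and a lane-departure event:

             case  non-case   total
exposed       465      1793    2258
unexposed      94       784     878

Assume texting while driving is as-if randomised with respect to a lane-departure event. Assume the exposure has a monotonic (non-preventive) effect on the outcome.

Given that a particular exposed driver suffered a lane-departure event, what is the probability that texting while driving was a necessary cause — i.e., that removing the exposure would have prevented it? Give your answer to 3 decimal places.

p₁ = P(outcome | exposed) = 465/2258 = 0.20593
p₀ = P(outcome | unexposed) = 94/878 = 0.10706
Under exogeneity and monotonicity, PN = (p₁ − p₀)/p₁.
PN = (0.20593 − 0.10706) / 0.20593 ≈ 0.4801

PN ≈ 0.480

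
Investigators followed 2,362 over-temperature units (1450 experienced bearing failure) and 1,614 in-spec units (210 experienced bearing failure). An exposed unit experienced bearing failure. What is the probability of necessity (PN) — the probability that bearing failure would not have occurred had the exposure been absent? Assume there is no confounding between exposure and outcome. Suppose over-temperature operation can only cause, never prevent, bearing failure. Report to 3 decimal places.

PN ≈ 0.788

p₁ = P(outcome | exposed) = 1450/2362 = 0.61389
p₀ = P(outcome | unexposed) = 210/1614 = 0.13011
Under exogeneity and monotonicity, PN = (p₁ − p₀) / p₁.
PN = (0.61389 − 0.13011) / 0.61389 = 0.48378 / 0.61389 ≈ 0.7881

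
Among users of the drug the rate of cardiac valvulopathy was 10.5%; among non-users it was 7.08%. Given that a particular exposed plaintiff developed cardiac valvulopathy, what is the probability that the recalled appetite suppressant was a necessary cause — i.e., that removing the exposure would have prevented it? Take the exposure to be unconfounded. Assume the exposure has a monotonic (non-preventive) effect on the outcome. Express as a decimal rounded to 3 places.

PN ≈ 0.326

p₁ = 0.105, p₀ = 0.0708.
Under exogeneity and monotonicity, PN = (p₁ − p₀) / p₁.
PN = (0.105 − 0.0708) / 0.105 = 0.0342 / 0.105 ≈ 0.3257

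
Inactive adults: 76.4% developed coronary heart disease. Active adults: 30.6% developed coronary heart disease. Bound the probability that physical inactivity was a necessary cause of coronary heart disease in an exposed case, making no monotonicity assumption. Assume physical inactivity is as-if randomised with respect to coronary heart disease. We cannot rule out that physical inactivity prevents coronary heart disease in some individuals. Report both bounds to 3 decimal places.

p₁ = 0.764, p₀ = 0.306.
Under exogeneity alone the bounds on PN are max{0,(p₁−p₀)/p₁} ≤ PN ≤ min{1,(1−p₀)/p₁}.
  lower = (p₁ − p₀)/p₁ = 0.458 / 0.764 ≈ 0.5995
  upper = min{1, (1 − p₀)/p₁} = 0.694 / 0.764 ≈ 0.9084

0.599 ≤ PN ≤ 0.908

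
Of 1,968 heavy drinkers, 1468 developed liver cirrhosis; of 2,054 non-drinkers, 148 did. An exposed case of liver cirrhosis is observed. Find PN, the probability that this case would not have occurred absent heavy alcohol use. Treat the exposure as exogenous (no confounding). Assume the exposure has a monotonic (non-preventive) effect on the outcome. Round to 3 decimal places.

p₁ = P(outcome | exposed) = 1468/1968 = 0.74593
p₀ = P(outcome | unexposed) = 148/2054 = 0.072055
Under exogeneity and monotonicity, PN = (p₁ − p₀) / p₁.
PN = (0.74593 − 0.072055) / 0.74593 = 0.67388 / 0.74593 ≈ 0.9034

PN ≈ 0.903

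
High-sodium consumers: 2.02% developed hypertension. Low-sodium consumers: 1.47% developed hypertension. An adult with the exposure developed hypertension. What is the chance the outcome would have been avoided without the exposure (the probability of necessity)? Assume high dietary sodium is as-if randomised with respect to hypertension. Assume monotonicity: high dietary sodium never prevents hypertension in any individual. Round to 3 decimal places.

PN ≈ 0.272

p₁ = 0.0202, p₀ = 0.0147.
Under exogeneity and monotonicity, PN = (p₁ − p₀) / p₁.
PN = (0.0202 − 0.0147) / 0.0202 = 0.0055 / 0.0202 ≈ 0.2723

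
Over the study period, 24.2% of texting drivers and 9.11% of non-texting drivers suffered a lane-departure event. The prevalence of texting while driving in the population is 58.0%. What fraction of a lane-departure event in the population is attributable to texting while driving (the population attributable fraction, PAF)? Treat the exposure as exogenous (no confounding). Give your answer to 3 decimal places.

p₁ = 0.242, p₀ = 0.0911.
Overall risk P(Y=1) = π·p₁ + (1−π)·p₀ = 0.58×0.242 + 0.42×0.0911 = 0.17862.
Under exogeneity, PAF = [P(Y=1) − p₀] / P(Y=1).
PAF = (0.17862 − 0.0911) / 0.17862 ≈ 0.4900

PAF ≈ 0.490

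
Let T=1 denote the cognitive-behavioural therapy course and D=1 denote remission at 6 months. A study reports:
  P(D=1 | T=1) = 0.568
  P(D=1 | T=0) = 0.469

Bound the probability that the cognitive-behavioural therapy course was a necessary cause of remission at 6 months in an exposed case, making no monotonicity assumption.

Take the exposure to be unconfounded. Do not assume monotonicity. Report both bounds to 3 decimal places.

Let p₁ = 0.568, p₀ = 0.469.
Under exogeneity alone the bounds on PN are max{0,(p₁−p₀)/p₁} ≤ PN ≤ min{1,(1−p₀)/p₁}.
  lower = (p₁ − p₀)/p₁ = 0.099 / 0.568 ≈ 0.1743
  upper = min{1, (1 − p₀)/p₁} = 0.531 / 0.568 ≈ 0.9349

0.174 ≤ PN ≤ 0.935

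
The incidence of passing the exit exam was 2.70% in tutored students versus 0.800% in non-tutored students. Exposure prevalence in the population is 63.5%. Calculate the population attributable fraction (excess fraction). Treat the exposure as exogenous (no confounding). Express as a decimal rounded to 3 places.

p₁ = 0.027, p₀ = 0.008.
Overall risk P(Y=1) = π·p₁ + (1−π)·p₀ = 0.635×0.027 + 0.365×0.008 = 0.020065.
Under exogeneity, PAF = [P(Y=1) − p₀] / P(Y=1).
PAF = (0.020065 − 0.008) / 0.020065 ≈ 0.6013

PAF ≈ 0.601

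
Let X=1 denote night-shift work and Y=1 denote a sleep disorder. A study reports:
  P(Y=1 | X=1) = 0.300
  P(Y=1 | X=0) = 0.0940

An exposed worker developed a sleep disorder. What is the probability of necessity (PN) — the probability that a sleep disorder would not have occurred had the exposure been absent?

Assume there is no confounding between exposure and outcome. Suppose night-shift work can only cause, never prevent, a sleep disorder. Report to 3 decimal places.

Let p₁ = 0.3, p₀ = 0.094.
Under exogeneity and monotonicity, PN = (p₁ − p₀) / p₁.
PN = (0.3 − 0.094) / 0.3 = 0.206 / 0.3 ≈ 0.6867

PN ≈ 0.687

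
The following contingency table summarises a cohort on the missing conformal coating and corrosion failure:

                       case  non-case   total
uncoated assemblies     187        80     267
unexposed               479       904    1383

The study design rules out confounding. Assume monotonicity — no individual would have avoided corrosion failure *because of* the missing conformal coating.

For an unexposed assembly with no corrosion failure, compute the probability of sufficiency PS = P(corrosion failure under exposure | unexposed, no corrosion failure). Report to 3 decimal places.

PS ≈ 0.542

p₁ = P(outcome | exposed) = 187/267 = 0.70037
p₀ = P(outcome | unexposed) = 479/1383 = 0.34635
Under exogeneity and monotonicity, PS = (p₁ − p₀) / (1 − p₀).
PS = (0.70037 − 0.34635) / (1 − 0.34635) = 0.35403 / 0.65365 ≈ 0.5416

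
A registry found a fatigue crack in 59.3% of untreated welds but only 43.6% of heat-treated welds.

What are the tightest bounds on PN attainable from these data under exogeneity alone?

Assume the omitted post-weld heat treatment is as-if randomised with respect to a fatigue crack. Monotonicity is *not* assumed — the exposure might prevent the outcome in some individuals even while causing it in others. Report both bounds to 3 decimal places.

p₁ = 0.593, p₀ = 0.436.
Under exogeneity alone the bounds on PN are max{0,(p₁−p₀)/p₁} ≤ PN ≤ min{1,(1−p₀)/p₁}.
  lower = (p₁ − p₀)/p₁ = 0.157 / 0.593 ≈ 0.2648
  upper = min{1, (1 − p₀)/p₁} = 0.564 / 0.593 ≈ 0.9511

0.265 ≤ PN ≤ 0.951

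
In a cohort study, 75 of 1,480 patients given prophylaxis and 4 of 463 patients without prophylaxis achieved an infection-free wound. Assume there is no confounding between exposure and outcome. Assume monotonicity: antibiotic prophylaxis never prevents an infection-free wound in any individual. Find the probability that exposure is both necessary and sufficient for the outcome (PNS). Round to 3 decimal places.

PNS ≈ 0.042

p₁ = P(outcome | exposed) = 75/1480 = 0.050676
p₀ = P(outcome | unexposed) = 4/463 = 0.0086393
Under exogeneity and monotonicity, PNS = p₁ − p₀.
PNS = 0.050676 − 0.0086393 = 0.042036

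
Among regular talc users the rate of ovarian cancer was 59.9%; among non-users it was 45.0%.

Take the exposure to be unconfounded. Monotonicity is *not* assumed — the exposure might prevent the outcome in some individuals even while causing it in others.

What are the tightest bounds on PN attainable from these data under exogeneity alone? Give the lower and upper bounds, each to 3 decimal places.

0.249 ≤ PN ≤ 0.918

p₁ = 0.599, p₀ = 0.45.
Under exogeneity alone the bounds on PN are max{0,(p₁−p₀)/p₁} ≤ PN ≤ min{1,(1−p₀)/p₁}.
  lower = (p₁ − p₀)/p₁ = 0.149 / 0.599 ≈ 0.2487
  upper = min{1, (1 − p₀)/p₁} = 0.55 / 0.599 ≈ 0.9182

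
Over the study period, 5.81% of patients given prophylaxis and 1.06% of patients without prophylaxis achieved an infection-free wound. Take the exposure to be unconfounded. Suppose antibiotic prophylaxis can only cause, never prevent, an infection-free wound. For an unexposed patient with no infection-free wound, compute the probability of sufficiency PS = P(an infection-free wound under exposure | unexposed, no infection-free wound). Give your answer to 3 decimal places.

PS ≈ 0.048

p₁ = 0.0581, p₀ = 0.0106.
Under exogeneity and monotonicity, PS = (p₁ − p₀) / (1 − p₀).
PS = (0.0581 − 0.0106) / (1 − 0.0106) = 0.0475 / 0.9894 ≈ 0.0480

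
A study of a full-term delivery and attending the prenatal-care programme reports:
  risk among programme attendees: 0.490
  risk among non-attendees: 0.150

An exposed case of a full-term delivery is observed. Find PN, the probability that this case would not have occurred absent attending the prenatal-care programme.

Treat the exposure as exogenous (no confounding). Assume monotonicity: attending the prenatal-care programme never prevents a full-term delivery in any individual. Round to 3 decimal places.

PN ≈ 0.694

Let p₁ = 0.49, p₀ = 0.15.
Under exogeneity and monotonicity, PN = (p₁ − p₀) / p₁.
PN = (0.49 − 0.15) / 0.49 = 0.34 / 0.49 ≈ 0.6939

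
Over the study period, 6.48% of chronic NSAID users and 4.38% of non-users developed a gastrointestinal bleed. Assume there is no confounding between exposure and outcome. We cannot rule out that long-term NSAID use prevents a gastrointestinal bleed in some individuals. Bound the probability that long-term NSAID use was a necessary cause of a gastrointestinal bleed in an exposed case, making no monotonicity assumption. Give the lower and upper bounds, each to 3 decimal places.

0.324 ≤ PN ≤ 1.000

p₁ = 0.0648, p₀ = 0.0438.
Under exogeneity alone the bounds on PN are max{0,(p₁−p₀)/p₁} ≤ PN ≤ min{1,(1−p₀)/p₁}.
  lower = (p₁ − p₀)/p₁ = 0.021 / 0.0648 ≈ 0.3241
  upper = min{1, (1 − p₀)/p₁} = 0.9562 / 0.0648 ≈ 14.7562 → capped at 1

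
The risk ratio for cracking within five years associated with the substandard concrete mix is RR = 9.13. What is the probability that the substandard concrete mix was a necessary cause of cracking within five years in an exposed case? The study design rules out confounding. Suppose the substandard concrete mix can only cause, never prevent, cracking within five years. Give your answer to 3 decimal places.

PN ≈ 0.890

Under exogeneity and monotonicity, PN = (RR − 1) / RR = 1 − 1/RR.
PN = (9.13 − 1) / 9.13 = 8.13 / 9.13 ≈ 0.8905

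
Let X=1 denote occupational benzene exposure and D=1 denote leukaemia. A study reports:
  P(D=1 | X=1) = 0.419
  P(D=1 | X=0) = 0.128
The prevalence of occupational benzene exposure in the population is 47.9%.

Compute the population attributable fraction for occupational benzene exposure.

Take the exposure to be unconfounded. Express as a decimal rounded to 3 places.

PAF ≈ 0.521

Let p₁ = 0.419, p₀ = 0.128.
Overall risk P(Y=1) = π·p₁ + (1−π)·p₀ = 0.479×0.419 + 0.521×0.128 = 0.26739.
Under exogeneity, PAF = [P(Y=1) − p₀] / P(Y=1).
PAF = (0.26739 − 0.128) / 0.26739 ≈ 0.5213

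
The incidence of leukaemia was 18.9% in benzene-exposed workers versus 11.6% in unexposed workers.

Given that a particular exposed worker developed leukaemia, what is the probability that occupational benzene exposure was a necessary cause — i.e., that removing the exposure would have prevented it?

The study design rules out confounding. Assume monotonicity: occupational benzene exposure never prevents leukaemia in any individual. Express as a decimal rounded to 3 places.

p₁ = 0.189, p₀ = 0.116.
Under exogeneity and monotonicity, PN = (p₁ − p₀) / p₁.
PN = (0.189 − 0.116) / 0.189 = 0.073 / 0.189 ≈ 0.3862

PN ≈ 0.386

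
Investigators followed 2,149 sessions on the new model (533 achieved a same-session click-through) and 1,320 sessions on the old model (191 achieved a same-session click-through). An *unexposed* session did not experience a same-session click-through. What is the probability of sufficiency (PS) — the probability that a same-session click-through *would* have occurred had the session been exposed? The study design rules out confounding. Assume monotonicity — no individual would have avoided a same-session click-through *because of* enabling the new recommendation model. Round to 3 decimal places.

p₁ = P(outcome | exposed) = 533/2149 = 0.24802
p₀ = P(outcome | unexposed) = 191/1320 = 0.1447
Under exogeneity and monotonicity, PS = (p₁ − p₀) / (1 − p₀).
PS = (0.24802 − 0.1447) / (1 − 0.1447) = 0.10333 / 0.8553 ≈ 0.1208

PS ≈ 0.121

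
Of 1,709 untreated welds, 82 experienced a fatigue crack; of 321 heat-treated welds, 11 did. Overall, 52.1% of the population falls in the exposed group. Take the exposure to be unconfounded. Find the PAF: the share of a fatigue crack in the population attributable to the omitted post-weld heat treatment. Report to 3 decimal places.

PAF ≈ 0.173

p₁ = P(outcome | exposed) = 82/1709 = 0.047981
p₀ = P(outcome | unexposed) = 11/321 = 0.034268
Overall risk P(Y=1) = π·p₁ + (1−π)·p₀ = 0.521×0.047981 + 0.479×0.034268 = 0.041413.
Under exogeneity, PAF = [P(Y=1) − p₀] / P(Y=1).
PAF = (0.041413 − 0.034268) / 0.041413 ≈ 0.1725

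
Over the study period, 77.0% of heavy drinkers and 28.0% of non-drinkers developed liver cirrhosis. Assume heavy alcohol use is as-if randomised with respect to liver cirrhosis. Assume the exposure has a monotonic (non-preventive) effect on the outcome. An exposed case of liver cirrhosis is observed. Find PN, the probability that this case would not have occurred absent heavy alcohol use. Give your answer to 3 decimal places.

PN ≈ 0.636

p₁ = 0.77, p₀ = 0.28.
Under exogeneity and monotonicity, PN = (p₁ − p₀) / p₁.
PN = (0.77 − 0.28) / 0.77 = 0.49 / 0.77 ≈ 0.6364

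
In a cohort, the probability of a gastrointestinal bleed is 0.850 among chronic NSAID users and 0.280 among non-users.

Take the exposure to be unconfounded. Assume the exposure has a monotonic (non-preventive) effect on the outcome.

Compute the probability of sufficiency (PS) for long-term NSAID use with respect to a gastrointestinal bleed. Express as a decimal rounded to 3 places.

Let p₁ = 0.85, p₀ = 0.28.
Under exogeneity and monotonicity, PS = (p₁ − p₀) / (1 − p₀).
PS = (0.85 − 0.28) / (1 − 0.28) = 0.57 / 0.72 ≈ 0.7917

PS ≈ 0.792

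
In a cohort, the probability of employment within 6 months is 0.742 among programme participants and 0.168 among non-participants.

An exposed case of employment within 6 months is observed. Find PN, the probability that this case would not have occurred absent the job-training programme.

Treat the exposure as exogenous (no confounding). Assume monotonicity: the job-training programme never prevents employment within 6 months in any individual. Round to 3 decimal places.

Let p₁ = 0.742, p₀ = 0.168.
Under exogeneity and monotonicity, PN = (p₁ − p₀) / p₁.
PN = (0.742 − 0.168) / 0.742 = 0.574 / 0.742 ≈ 0.7736

PN ≈ 0.774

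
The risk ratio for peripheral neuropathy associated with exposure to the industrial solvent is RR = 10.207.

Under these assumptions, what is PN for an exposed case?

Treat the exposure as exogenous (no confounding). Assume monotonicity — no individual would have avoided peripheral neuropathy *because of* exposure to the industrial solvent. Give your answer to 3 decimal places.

Under exogeneity and monotonicity, PN = (RR − 1) / RR = 1 − 1/RR.
PN = (10.207 − 1) / 10.207 = 9.207 / 10.207 ≈ 0.9020

PN ≈ 0.902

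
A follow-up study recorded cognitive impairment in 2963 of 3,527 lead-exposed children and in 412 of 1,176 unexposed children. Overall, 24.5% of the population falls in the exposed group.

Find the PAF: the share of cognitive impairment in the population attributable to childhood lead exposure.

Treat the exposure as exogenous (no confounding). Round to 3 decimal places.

p₁ = P(outcome | exposed) = 2963/3527 = 0.84009
p₀ = P(outcome | unexposed) = 412/1176 = 0.35034
Overall risk P(Y=1) = π·p₁ + (1−π)·p₀ = 0.245×0.84009 + 0.755×0.35034 = 0.47033.
Under exogeneity, PAF = [P(Y=1) − p₀] / P(Y=1).
PAF = (0.47033 − 0.35034) / 0.47033 ≈ 0.2551

PAF ≈ 0.255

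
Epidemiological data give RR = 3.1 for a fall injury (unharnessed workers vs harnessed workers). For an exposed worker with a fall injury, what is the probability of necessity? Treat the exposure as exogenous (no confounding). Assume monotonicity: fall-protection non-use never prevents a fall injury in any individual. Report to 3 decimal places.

Under exogeneity and monotonicity, PN = (RR − 1) / RR = 1 − 1/RR.
PN = (3.1 − 1) / 3.1 = 2.1 / 3.1 ≈ 0.6774

PN ≈ 0.677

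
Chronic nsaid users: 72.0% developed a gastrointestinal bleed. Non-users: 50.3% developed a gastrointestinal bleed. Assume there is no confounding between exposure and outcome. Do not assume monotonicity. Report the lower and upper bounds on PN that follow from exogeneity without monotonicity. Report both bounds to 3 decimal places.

p₁ = 0.72, p₀ = 0.503.
Under exogeneity alone the bounds on PN are max{0,(p₁−p₀)/p₁} ≤ PN ≤ min{1,(1−p₀)/p₁}.
  lower = (p₁ − p₀)/p₁ = 0.217 / 0.72 ≈ 0.3014
  upper = min{1, (1 − p₀)/p₁} = 0.497 / 0.72 ≈ 0.6903

0.301 ≤ PN ≤ 0.690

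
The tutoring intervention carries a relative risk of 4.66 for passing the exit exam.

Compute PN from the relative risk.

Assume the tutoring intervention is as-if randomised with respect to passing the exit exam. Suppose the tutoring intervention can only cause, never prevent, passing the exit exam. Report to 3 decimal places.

Under exogeneity and monotonicity, PN = (RR − 1) / RR = 1 − 1/RR.
PN = (4.66 − 1) / 4.66 = 3.66 / 4.66 ≈ 0.7854

PN ≈ 0.785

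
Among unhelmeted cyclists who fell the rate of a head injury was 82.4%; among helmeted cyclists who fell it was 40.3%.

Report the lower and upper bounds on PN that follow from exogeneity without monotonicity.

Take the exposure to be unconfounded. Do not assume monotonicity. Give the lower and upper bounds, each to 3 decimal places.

p₁ = 0.824, p₀ = 0.403.
Under exogeneity alone the bounds on PN are max{0,(p₁−p₀)/p₁} ≤ PN ≤ min{1,(1−p₀)/p₁}.
  lower = (p₁ − p₀)/p₁ = 0.421 / 0.824 ≈ 0.5109
  upper = min{1, (1 − p₀)/p₁} = 0.597 / 0.824 ≈ 0.7245

0.511 ≤ PN ≤ 0.725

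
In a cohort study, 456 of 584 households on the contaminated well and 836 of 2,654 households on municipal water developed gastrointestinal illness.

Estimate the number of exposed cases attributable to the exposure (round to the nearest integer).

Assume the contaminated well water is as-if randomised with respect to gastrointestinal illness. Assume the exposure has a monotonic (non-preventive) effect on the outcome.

about 272 cases

p₁ = P(outcome | exposed) = 456/584 = 0.78082
p₀ = P(outcome | unexposed) = 836/2654 = 0.315
PN = (p₁ − p₀)/p₁ = (0.78082 − 0.315) / 0.78082 ≈ 0.59658.
Attributable cases ≈ PN × (exposed cases) = 0.59658 × 456 ≈ 272.04.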